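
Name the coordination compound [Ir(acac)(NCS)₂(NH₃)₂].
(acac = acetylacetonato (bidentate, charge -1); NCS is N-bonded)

(acetylacetonato)diamminediisothiocyanatoiridium(III)

There is no counter-ion, so the complex is neutral overall.
Ligand charges: 1×acetylacetonato (-1 each), 2×isothiocyanato (-1 each), 2×ammine (neutral); total -3. So Ir + (-3) = 0, giving Ir = +3.
Ligands are named alphabetically: acetylacetonato before ammine before isothiocyanato.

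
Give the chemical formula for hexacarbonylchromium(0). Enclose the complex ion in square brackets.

Ligands: 6 carbonyl (CO, neutral). Ligand charge sum = 0.
With Cr in oxidation state 0, the complex ion is [Cr...].

[Cr(CO)6]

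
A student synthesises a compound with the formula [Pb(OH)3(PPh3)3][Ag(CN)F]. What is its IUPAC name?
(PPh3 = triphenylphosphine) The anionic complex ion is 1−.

Both ions are complex: the cation is named first with the plain metal name, the anion second with the -ate form; each ion's ligands are alphabetised independently.
The complex anion is given as 1−; its ligand charges sum to -2, so Ag = +1.
A 1:1 salt means the cation carries the equal and opposite charge, 1+.
Cation: ligand charges sum to -3; for the ion to be 1+, Pb = +4.

trihydroxotris(triphenylphosphine)lead(IV) cyanofluoroargentate(I)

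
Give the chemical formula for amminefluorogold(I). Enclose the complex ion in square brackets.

Ligands: 1 ammine (NH3, neutral), 1 fluoro (F, -1). Ligand charge sum = -1.
With Au in oxidation state +1, the complex ion is [Au...].

[AuF(NH3)]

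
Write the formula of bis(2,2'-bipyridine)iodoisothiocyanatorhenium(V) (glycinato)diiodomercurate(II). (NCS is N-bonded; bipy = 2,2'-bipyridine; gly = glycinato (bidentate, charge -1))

Cation [Re…]: ligand charges -2, Re(V) ⇒ ion charge 3+.
Anion [Hg…]: ligand charges -3, Hg(II) ⇒ ion charge 1−.

[Re(bipy)2I(NCS)][Hg(gly)I2]3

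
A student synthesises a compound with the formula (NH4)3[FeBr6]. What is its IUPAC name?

ammonium hexabromoferrate(III)

The 3 ammonium counter-ions carry a total charge of +3, so each complex ion is 3−.
Ligand charges: 6×bromo (-1 each); total -6. So Fe + (-6) = 3−, giving Fe = +3.
The complex ion is anionic, so iron takes the -ate form ferrate(III).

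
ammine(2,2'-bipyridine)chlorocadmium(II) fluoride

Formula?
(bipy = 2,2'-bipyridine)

Ligands: 1 ammine (NH3, neutral), 1 chloro (Cl, -1), 1 2,2'-bipyridine (bipy, neutral). Ligand charge sum = -1.
Charge balance with fluoride (-1) requires 1 complex ion per 1 fluoride.

[Cd(bipy)Cl(NH3)]F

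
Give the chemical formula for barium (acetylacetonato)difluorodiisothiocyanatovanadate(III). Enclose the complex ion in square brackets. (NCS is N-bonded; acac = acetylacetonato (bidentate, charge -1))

Ligands: 2 isothiocyanato (NCS, -1), 1 acetylacetonato (acac, -1), 2 fluoro (F, -1). Ligand charge sum = -5.
Charge balance with barium (+2) requires 1 complex ion per 1 barium.

Ba[V(acac)F2(NCS)2]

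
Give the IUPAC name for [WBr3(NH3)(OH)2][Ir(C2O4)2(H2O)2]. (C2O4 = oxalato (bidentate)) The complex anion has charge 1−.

amminetribromodihydroxotungsten(VI) diaquadioxalatoiridate(III)

Both ions are complex: the cation is named first with the plain metal name, the anion second with the -ate form; each ion's ligands are alphabetised independently.
The complex anion is given as 1−; its ligand charges sum to -4, so Ir = +3.
A 1:1 salt means the cation carries the equal and opposite charge, 1+.
Cation: ligand charges sum to -5; for the ion to be 1+, W = +6.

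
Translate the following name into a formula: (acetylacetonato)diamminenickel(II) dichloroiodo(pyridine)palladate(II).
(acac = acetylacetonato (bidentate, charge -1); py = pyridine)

Cation [Ni…]: ligand charges -1, Ni(II) ⇒ ion charge 1+.
Anion [Pd…]: ligand charges -3, Pd(II) ⇒ ion charge 1−.
One 1+ cation balances one 1− anion.

[Ni(acac)(NH3)2][PdCl2I(py)]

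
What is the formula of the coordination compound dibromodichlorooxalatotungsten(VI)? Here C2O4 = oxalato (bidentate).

Ligands: 2 bromo (Br, -1), 1 oxalato (C2O4, -2), 2 chloro (Cl, -1). Ligand charge sum = -6.
With W in oxidation state +6, the complex ion is [W...].

[WBr2(C2O4)Cl2]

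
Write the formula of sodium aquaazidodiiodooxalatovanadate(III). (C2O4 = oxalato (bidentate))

Ligands: 1 oxalato (C2O4, -2), 1 aqua (H2O, neutral), 2 iodo (I, -1), 1 azido (N3, -1). Ligand charge sum = -5.
With V in oxidation state +3, the complex ion is [V...]^2−.
Charge balance with sodium (+1) requires 1 complex ion per 2 sodium.

Na2[V(C2O4)(H2O)I2(N3)]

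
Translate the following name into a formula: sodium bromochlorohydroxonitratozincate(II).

Ligands: 1 nitrato (NO3, -1), 1 hydroxo (OH, -1), 1 chloro (Cl, -1), 1 bromo (Br, -1). Ligand charge sum = -4.
With Zn in oxidation state +2, the complex ion is [Zn...]^2−.
Charge balance with sodium (+1) requires 1 complex ion per 2 sodium.

Na2[ZnBrCl(NO3)(OH)]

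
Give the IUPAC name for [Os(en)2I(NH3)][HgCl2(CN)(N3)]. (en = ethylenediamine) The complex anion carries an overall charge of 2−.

amminebis(ethylenediamine)iodoosmium(III) azidodichlorocyanomercurate(II)

Both ions are complex: the cation is named first with the plain metal name, the anion second with the -ate form; each ion's ligands are alphabetised independently.
The complex anion is given as 2−; its ligand charges sum to -4, so Hg = +2.
A 1:1 salt means the cation carries the equal and opposite charge, 2+.
Cation: ligand charges sum to -1; for the ion to be 2+, Os = +3.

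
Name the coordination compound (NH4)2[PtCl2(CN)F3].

ammonium dichlorocyanotrifluoroplatinate(IV)

The 2 ammonium counter-ions carry a total charge of +2, so each complex ion is 2−.
Ligand charges: 1×cyano (-1 each), 3×fluoro (-1 each), 2×chloro (-1 each); total -6. So Pt + (-6) = 2−, giving Pt = +4.
Ligands are named alphabetically: chloro before cyano before fluoro.
The complex ion is anionic, so platinum takes the -ate form platinate(IV).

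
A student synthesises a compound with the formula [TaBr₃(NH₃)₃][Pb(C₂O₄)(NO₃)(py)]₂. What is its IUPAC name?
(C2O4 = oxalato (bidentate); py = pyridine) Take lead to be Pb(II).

Both ions are complex: the cation is named first with the plain metal name, the anion second with the -ate form; each ion's ligands are alphabetised independently.
Pb is given as +2; the anion's ligand charges sum to -3, so the complex anion is 1−.
With 2 anions per cation, the cation must be 2×1 = 2+.
Cation: ligand charges sum to -3; for the ion to be 2+, Ta = +5.

triamminetribromotantalum(V) nitratooxalato(pyridine)plumbate(II)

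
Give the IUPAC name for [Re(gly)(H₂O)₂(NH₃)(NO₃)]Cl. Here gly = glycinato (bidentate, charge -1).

The 1 chloride counter-ion carries a total charge of -1, so each complex ion is 1+.
Ligand charges: 1×glycinato (-1 each), 1×nitrato (-1 each), 2×aqua (neutral), 1×ammine (neutral); total -2. So Re + (-2) = 1+, giving Re = +3.
Ligands are named alphabetically: ammine before aqua before glycinato before nitrato.

amminediaqua(glycinato)nitratorhenium(III) chloride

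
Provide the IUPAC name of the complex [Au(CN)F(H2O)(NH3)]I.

ammineaquacyanofluorogold(III) iodide

The 1 iodide counter-ion carries a total charge of -1, so each complex ion is 1+.
Ligand charges: 1×ammine (neutral), 1×fluoro (-1 each), 1×aqua (neutral), 1×cyano (-1 each); total -2. So Au + (-2) = 1+, giving Au = +3.
Ligands are named alphabetically: ammine before aqua before cyano before fluoro.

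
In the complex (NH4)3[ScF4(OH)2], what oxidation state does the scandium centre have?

+3

3 ammonium outside the brackets (+1 each) → the complex ion is 3−.
Ligand charges: 2×OH = -2; 4×F = -4; sum -6.
Sc + (-6) = 3− ⇒ Sc is +3.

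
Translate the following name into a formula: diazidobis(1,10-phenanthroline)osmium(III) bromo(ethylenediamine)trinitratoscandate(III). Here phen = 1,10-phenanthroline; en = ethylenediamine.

[Os(N3)2(phen)2][ScBr(en)(NO3)3]

Cation [Os…]: ligand charges -2, Os(III) ⇒ ion charge 1+.
Anion [Sc…]: ligand charges -4, Sc(III) ⇒ ion charge 1−.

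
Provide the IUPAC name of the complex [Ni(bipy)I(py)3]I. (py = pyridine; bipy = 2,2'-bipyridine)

(2,2'-bipyridine)iodotris(pyridine)nickel(II) iodide

The 1 iodide counter-ion carries a total charge of -1, so each complex ion is 1+.
Ligand charges: 3×pyridine (neutral), 1×iodo (-1 each), 1×2,2'-bipyridine (neutral); total -1. So Ni + (-1) = 1+, giving Ni = +2.
Ligands are named alphabetically: bipyridine before iodo before pyridine.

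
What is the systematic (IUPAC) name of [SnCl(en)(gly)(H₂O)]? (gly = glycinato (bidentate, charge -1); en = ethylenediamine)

There is no counter-ion, so the complex is neutral overall.
Ligand charges: 1×glycinato (-1 each), 1×ethylenediamine (neutral), 1×chloro (-1 each), 1×aqua (neutral); total -2. So Sn + (-2) = 0, giving Sn = +2.
Ligands are named alphabetically: aqua before chloro before ethylenediamine before glycinato.

aquachloro(ethylenediamine)(glycinato)tin(II)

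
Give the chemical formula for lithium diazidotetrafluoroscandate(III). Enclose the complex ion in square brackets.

Ligands: 4 fluoro (F, -1), 2 azido (N3, -1). Ligand charge sum = -6.
With Sc in oxidation state +3, the complex ion is [Sc...]^3−.
Charge balance with lithium (+1) requires 1 complex ion per 3 lithium.

Li3[ScF4(N3)2]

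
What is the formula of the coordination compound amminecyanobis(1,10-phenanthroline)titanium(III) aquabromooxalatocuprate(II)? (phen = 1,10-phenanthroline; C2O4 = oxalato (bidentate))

[Ti(CN)(NH3)(phen)2][CuBr(C2O4)(H2O)]2

Cation [Ti…]: ligand charges -1, Ti(III) ⇒ ion charge 2+.
Anion [Cu…]: ligand charges -3, Cu(II) ⇒ ion charge 1−.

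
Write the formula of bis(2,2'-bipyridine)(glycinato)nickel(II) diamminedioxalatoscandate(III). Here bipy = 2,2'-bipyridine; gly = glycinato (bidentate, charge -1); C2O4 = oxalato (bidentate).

[Ni(bipy)2(gly)][Sc(C2O4)2(NH3)2]

Cation [Ni…]: ligand charges -1, Ni(II) ⇒ ion charge 1+.
Anion [Sc…]: ligand charges -4, Sc(III) ⇒ ion charge 1−.
One 1+ cation balances one 1− anion.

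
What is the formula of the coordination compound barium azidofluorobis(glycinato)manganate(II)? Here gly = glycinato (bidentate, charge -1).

Ligands: 1 fluoro (F, -1), 2 glycinato (gly, -1), 1 azido (N3, -1). Ligand charge sum = -4.
With Mn in oxidation state +2, the complex ion is [Mn...]^2−.
Charge balance with barium (+2) requires 1 complex ion per 1 barium.

Ba[MnF(gly)2(N3)]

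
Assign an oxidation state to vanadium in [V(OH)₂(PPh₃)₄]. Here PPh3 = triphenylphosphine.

No counter-ion: the bracketed complex is neutral.
Ligand charges: 2×OH = -2; 4×PPh3 neutral; sum -2.
V + (-2) = 0 ⇒ V is +2.

+2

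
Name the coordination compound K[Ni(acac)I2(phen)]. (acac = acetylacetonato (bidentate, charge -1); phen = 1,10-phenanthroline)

potassium (acetylacetonato)diiodo(1,10-phenanthroline)nickelate(II)

The 1 potassium counter-ion carries a total charge of +1, so each complex ion is 1−.
Ligand charges: 2×iodo (-1 each), 1×acetylacetonato (-1 each), 1×1,10-phenanthroline (neutral); total -3. So Ni + (-3) = 1−, giving Ni = +2.
Ligands are named alphabetically: acetylacetonato before iodo before phenanthroline.
The complex ion is anionic, so nickel takes the -ate form nickelate(II).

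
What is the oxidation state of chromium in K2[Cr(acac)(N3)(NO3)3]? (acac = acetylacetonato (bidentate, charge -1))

+3

2 potassium outside the brackets (+1 each) → the complex ion is 2−.
Ligand charges: 1×N3 = -1; 3×NO3 = -3; 1×acac = -1; sum -5.
Cr + (-5) = 2− ⇒ Cr is +3.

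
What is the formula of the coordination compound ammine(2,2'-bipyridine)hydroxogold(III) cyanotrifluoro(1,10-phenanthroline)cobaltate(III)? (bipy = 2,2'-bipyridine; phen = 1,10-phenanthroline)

Cation [Au…]: ligand charges -1, Au(III) ⇒ ion charge 2+.
Anion [Co…]: ligand charges -4, Co(III) ⇒ ion charge 1−.
One 2+ cation requires 2 of the 1− anion.

[Au(bipy)(NH3)(OH)][Co(CN)F3(phen)]2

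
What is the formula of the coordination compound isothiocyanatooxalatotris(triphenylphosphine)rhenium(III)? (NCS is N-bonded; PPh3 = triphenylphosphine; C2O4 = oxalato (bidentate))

[Re(C2O4)(NCS)(PPh3)3]

Ligands: 1 isothiocyanato (NCS, -1), 3 triphenylphosphine (PPh3, neutral), 1 oxalato (C2O4, -2). Ligand charge sum = -3.
With Re in oxidation state +3, the complex ion is [Re...].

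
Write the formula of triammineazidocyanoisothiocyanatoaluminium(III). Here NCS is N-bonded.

Ligands: 1 cyano (CN, -1), 1 isothiocyanato (NCS, -1), 3 ammine (NH3, neutral), 1 azido (N3, -1). Ligand charge sum = -3.
With Al in oxidation state +3, the complex ion is [Al...].

[Al(CN)(N3)(NCS)(NH3)3]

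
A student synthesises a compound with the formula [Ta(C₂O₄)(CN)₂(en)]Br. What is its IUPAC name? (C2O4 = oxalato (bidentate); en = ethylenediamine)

dicyano(ethylenediamine)oxalatotantalum(V) bromide

The 1 bromide counter-ion carries a total charge of -1, so each complex ion is 1+.
Ligand charges: 2×cyano (-1 each), 1×oxalato (-2 each), 1×ethylenediamine (neutral); total -4. So Ta + (-4) = 1+, giving Ta = +5.
Ligands are named alphabetically: cyano before ethylenediamine before oxalato.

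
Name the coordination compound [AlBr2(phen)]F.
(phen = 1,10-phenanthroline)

The 1 fluoride counter-ion carries a total charge of -1, so each complex ion is 1+.
Ligand charges: 1×1,10-phenanthroline (neutral), 2×bromo (-1 each); total -2. So Al + (-2) = 1+, giving Al = +3.
Ligands are named alphabetically: bromo before phenanthroline.

dibromo(1,10-phenanthroline)aluminium(III) fluoride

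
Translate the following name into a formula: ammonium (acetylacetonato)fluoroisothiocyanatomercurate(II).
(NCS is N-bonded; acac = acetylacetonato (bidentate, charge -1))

NH4[Hg(acac)F(NCS)]

Ligands: 1 isothiocyanato (NCS, -1), 1 acetylacetonato (acac, -1), 1 fluoro (F, -1). Ligand charge sum = -3.
Charge balance with ammonium (+1) requires 1 complex ion per 1 ammonium.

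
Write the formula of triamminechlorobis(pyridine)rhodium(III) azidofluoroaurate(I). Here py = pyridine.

[RhCl(NH3)3(py)2][AuF(N3)]2

Cation [Rh…]: ligand charges -1, Rh(III) ⇒ ion charge 2+.
Anion [Au…]: ligand charges -2, Au(I) ⇒ ion charge 1−.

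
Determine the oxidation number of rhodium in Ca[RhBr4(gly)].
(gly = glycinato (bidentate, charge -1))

1 calcium outside the brackets (+2 each) → the complex ion is 2−.
Ligand charges: 1×gly = -1; 4×Br = -4; sum -5.
Rh + (-5) = 2− ⇒ Rh is +3.

+3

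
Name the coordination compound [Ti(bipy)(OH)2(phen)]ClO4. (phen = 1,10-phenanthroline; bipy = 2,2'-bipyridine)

The 1 perchlorate counter-ion carries a total charge of -1, so each complex ion is 1+.
Ligand charges: 1×1,10-phenanthroline (neutral), 1×2,2'-bipyridine (neutral), 2×hydroxo (-1 each); total -2. So Ti + (-2) = 1+, giving Ti = +3.
Ligands are named alphabetically: bipyridine before hydroxo before phenanthroline.

(2,2'-bipyridine)dihydroxo(1,10-phenanthroline)titanium(III) perchlorate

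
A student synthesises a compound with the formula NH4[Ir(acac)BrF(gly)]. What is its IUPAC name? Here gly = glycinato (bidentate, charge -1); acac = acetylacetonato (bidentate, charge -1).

ammonium (acetylacetonato)bromofluoro(glycinato)iridate(III)

The 1 ammonium counter-ion carries a total charge of +1, so each complex ion is 1−.
Ligand charges: 1×fluoro (-1 each), 1×bromo (-1 each), 1×glycinato (-1 each), 1×acetylacetonato (-1 each); total -4. So Ir + (-4) = 1−, giving Ir = +3.
The complex ion is anionic, so iridium takes the -ate form iridate(III).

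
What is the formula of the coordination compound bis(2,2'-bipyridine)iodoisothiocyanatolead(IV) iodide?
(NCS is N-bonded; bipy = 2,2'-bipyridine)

[Pb(bipy)2I(NCS)]I2

Ligands: 1 isothiocyanato (NCS, -1), 2 2,2'-bipyridine (bipy, neutral), 1 iodo (I, -1). Ligand charge sum = -2.
Charge balance with iodide (-1) requires 1 complex ion per 2 iodide.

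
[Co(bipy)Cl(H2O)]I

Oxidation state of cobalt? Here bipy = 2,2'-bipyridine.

+2

1 iodide outside the brackets (-1 each) → the complex ion is 1+.
Ligand charges: 1×Cl = -1; 1×bipy neutral; 1×H2O neutral; sum -1.
Co + (-1) = 1+ ⇒ Co is +2.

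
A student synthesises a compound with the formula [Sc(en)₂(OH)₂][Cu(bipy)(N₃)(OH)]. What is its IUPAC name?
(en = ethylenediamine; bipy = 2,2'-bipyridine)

Both ions are complex: the cation is named first with the plain metal name, the anion second with the -ate form; each ion's ligands are alphabetised independently.
Scandium is always +3 in its complexes; the cation's ligand charges sum to -2, so the complex cation is 1+.
A 1:1 salt means the anion carries the equal and opposite charge, 1−.
Anion: ligand charges sum to -2; for the ion to be 1−, Cu = +1.

bis(ethylenediamine)dihydroxoscandium(III) azido(2,2'-bipyridine)hydroxocuprate(I)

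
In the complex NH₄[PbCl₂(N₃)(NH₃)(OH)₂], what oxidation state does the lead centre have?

1 ammonium outside the brackets (+1 each) → the complex ion is 1−.
Ligand charges: 2×Cl = -2; 1×N3 = -1; 1×NH3 neutral; 2×OH = -2; sum -5.
Pb + (-5) = 1− ⇒ Pb is +4.

+4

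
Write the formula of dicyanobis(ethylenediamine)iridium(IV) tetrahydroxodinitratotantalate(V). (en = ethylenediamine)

Cation [Ir…]: ligand charges -2, Ir(IV) ⇒ ion charge 2+.
Anion [Ta…]: ligand charges -6, Ta(V) ⇒ ion charge 1−.
One 2+ cation requires 2 of the 1− anion.

[Ir(CN)2(en)2][Ta(NO3)2(OH)4]2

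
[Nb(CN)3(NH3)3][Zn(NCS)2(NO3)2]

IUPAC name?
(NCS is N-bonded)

Both ions are complex: the cation is named first with the plain metal name, the anion second with the -ate form; each ion's ligands are alphabetised independently.
Zinc is always +2 in its complexes; the anion's ligand charges sum to -4, so the complex anion is 2−.
A 1:1 salt means the cation carries the equal and opposite charge, 2+.
Cation: ligand charges sum to -3; for the ion to be 2+, Nb = +5.

triamminetricyanoniobium(V) diisothiocyanatodinitratozincate(II)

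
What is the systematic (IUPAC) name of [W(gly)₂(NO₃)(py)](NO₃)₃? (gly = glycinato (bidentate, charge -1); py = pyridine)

bis(glycinato)nitrato(pyridine)tungsten(VI) nitrate

The 3 nitrate counter-ions carry a total charge of -3, so each complex ion is 3+.
Ligand charges: 2×glycinato (-1 each), 1×nitrato (-1 each), 1×pyridine (neutral); total -3. So W + (-3) = 3+, giving W = +6.
Ligands are named alphabetically: glycinato before nitrato before pyridine.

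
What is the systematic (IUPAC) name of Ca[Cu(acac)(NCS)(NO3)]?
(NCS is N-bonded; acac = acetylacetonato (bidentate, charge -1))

The 1 calcium counter-ion carries a total charge of +2, so each complex ion is 2−.
Ligand charges: 1×isothiocyanato (-1 each), 1×acetylacetonato (-1 each), 1×nitrato (-1 each); total -3. So Cu + (-3) = 2−, giving Cu = +1.
The complex ion is anionic, so copper takes the -ate form cuprate(I).

calcium (acetylacetonato)isothiocyanatonitratocuprate(I)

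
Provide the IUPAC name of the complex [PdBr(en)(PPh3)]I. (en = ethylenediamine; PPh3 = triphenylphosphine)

bromo(ethylenediamine)(triphenylphosphine)palladium(II) iodide

The 1 iodide counter-ion carries a total charge of -1, so each complex ion is 1+.
Ligand charges: 1×ethylenediamine (neutral), 1×triphenylphosphine (neutral), 1×bromo (-1 each); total -1. So Pd + (-1) = 1+, giving Pd = +2.
Ligands are named alphabetically: bromo before ethylenediamine before triphenylphosphine.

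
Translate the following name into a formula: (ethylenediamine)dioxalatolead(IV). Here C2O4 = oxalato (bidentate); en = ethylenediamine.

[Pb(C2O4)2(en)]

Ligands: 2 oxalato (C2O4, -2), 1 ethylenediamine (en, neutral). Ligand charge sum = -4.
With Pb in oxidation state +4, the complex ion is [Pb...].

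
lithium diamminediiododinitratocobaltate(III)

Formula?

Li[CoI2(NH3)2(NO3)2]

Ligands: 2 iodo (I, -1), 2 ammine (NH3, neutral), 2 nitrato (NO3, -1). Ligand charge sum = -4.
Charge balance with lithium (+1) requires 1 complex ion per 1 lithium.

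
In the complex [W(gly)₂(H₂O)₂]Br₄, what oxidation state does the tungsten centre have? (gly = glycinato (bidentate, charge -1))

+6

4 bromide outside the brackets (-1 each) → the complex ion is 4+.
Ligand charges: 2×H2O neutral; 2×gly = -2; sum -2.
W + (-2) = 4+ ⇒ W is +6.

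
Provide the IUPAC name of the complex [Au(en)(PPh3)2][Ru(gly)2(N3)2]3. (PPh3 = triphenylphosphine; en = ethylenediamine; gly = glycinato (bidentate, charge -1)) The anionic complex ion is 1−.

(ethylenediamine)bis(triphenylphosphine)gold(III) diazidobis(glycinato)ruthenate(III)

The complex anion is given as 1−; its ligand charges sum to -4, so Ru = +3.
With 3 anions per cation, the cation must be 3×1 = 3+.
Cation: ligand charges sum to 0; for the ion to be 3+, Au = +3.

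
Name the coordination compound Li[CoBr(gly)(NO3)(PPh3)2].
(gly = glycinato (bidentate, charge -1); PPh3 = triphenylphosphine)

The 1 lithium counter-ion carries a total charge of +1, so each complex ion is 1−.
Ligand charges: 1×bromo (-1 each), 1×glycinato (-1 each), 2×triphenylphosphine (neutral), 1×nitrato (-1 each); total -3. So Co + (-3) = 1−, giving Co = +2.
Ligands are named alphabetically: bromo before glycinato before nitrato before triphenylphosphine.
The complex ion is anionic, so cobalt takes the -ate form cobaltate(II).

lithium bromo(glycinato)nitratobis(triphenylphosphine)cobaltate(II)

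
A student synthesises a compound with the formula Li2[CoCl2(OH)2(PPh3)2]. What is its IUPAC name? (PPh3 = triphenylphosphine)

The 2 lithium counter-ions carry a total charge of +2, so each complex ion is 2−.
Ligand charges: 2×triphenylphosphine (neutral), 2×chloro (-1 each), 2×hydroxo (-1 each); total -4. So Co + (-4) = 2−, giving Co = +2.
The complex ion is anionic, so cobalt takes the -ate form cobaltate(II).

lithium dichlorodihydroxobis(triphenylphosphine)cobaltate(II)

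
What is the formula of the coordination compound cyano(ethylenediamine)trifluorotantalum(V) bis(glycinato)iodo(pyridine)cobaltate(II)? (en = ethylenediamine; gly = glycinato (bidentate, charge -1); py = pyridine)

Cation [Ta…]: ligand charges -4, Ta(V) ⇒ ion charge 1+.
Anion [Co…]: ligand charges -3, Co(II) ⇒ ion charge 1−.
One 1+ cation balances one 1− anion.

[Ta(CN)(en)F3][Co(gly)2I(py)]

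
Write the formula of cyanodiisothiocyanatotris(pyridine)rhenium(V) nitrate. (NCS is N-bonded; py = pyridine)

Ligands: 2 isothiocyanato (NCS, -1), 1 cyano (CN, -1), 3 pyridine (py, neutral). Ligand charge sum = -3.
Charge balance with nitrate (-1) requires 1 complex ion per 2 nitrate.

[Re(CN)(NCS)2(py)3](NO3)2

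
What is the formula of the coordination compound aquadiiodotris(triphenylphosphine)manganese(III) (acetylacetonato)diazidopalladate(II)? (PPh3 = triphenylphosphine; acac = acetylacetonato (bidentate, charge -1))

[Mn(H2O)I2(PPh3)3][Pd(acac)(N3)2]

Cation [Mn…]: ligand charges -2, Mn(III) ⇒ ion charge 1+.
Anion [Pd…]: ligand charges -3, Pd(II) ⇒ ion charge 1−.
One 1+ cation balances one 1− anion.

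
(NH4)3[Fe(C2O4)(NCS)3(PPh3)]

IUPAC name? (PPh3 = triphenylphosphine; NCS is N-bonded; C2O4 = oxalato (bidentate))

ammonium triisothiocyanatooxalato(triphenylphosphine)ferrate(II)

The 3 ammonium counter-ions carry a total charge of +3, so each complex ion is 3−.
Ligand charges: 1×triphenylphosphine (neutral), 3×isothiocyanato (-1 each), 1×oxalato (-2 each); total -5. So Fe + (-5) = 3−, giving Fe = +2.
Ligands are named alphabetically: isothiocyanato before oxalato before triphenylphosphine.
The complex ion is anionic, so iron takes the -ate form ferrate(II).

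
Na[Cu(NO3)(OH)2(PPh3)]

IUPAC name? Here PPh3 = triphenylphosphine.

The 1 sodium counter-ion carries a total charge of +1, so each complex ion is 1−.
Ligand charges: 2×hydroxo (-1 each), 1×triphenylphosphine (neutral), 1×nitrato (-1 each); total -3. So Cu + (-3) = 1−, giving Cu = +2.
Ligands are named alphabetically: hydroxo before nitrato before triphenylphosphine.
The complex ion is anionic, so copper takes the -ate form cuprate(II).

sodium dihydroxonitrato(triphenylphosphine)cuprate(II)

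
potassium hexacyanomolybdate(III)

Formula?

Ligands: 6 cyano (CN, -1). Ligand charge sum = -6.
Charge balance with potassium (+1) requires 1 complex ion per 3 potassium.

K3[Mo(CN)6]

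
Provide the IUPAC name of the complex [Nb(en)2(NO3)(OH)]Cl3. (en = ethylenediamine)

The 3 chloride counter-ions carry a total charge of -3, so each complex ion is 3+.
Ligand charges: 1×hydroxo (-1 each), 1×nitrato (-1 each), 2×ethylenediamine (neutral); total -2. So Nb + (-2) = 3+, giving Nb = +5.
Ligands are named alphabetically: ethylenediamine before hydroxo before nitrato.

bis(ethylenediamine)hydroxonitratoniobium(V) chloride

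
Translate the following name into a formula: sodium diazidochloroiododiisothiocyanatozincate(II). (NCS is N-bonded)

Ligands: 2 azido (N3, -1), 1 iodo (I, -1), 1 chloro (Cl, -1), 2 isothiocyanato (NCS, -1). Ligand charge sum = -6.
With Zn in oxidation state +2, the complex ion is [Zn...]^4−.
Charge balance with sodium (+1) requires 1 complex ion per 4 sodium.

Na4[ZnClI(N3)2(NCS)2]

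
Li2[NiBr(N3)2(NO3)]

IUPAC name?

lithium diazidobromonitratonickelate(II)

The 2 lithium counter-ions carry a total charge of +2, so each complex ion is 2−.
Ligand charges: 1×bromo (-1 each), 2×azido (-1 each), 1×nitrato (-1 each); total -4. So Ni + (-4) = 2−, giving Ni = +2.
The complex ion is anionic, so nickel takes the -ate form nickelate(II).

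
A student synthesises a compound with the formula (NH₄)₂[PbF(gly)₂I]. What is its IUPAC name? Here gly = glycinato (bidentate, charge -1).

ammonium fluorobis(glycinato)iodoplumbate(II)

The 2 ammonium counter-ions carry a total charge of +2, so each complex ion is 2−.
Ligand charges: 1×iodo (-1 each), 1×fluoro (-1 each), 2×glycinato (-1 each); total -4. So Pb + (-4) = 2−, giving Pb = +2.
The complex ion is anionic, so lead takes the -ate form plumbate(II).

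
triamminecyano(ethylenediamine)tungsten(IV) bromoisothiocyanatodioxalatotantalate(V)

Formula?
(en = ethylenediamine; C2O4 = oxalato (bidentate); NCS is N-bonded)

Cation [W…]: ligand charges -1, W(IV) ⇒ ion charge 3+.
Anion [Ta…]: ligand charges -6, Ta(V) ⇒ ion charge 1−.

[W(CN)(en)(NH3)3][TaBr(C2O4)2(NCS)]3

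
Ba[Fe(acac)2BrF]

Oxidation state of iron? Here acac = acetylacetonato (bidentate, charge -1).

+2

1 barium outside the brackets (+2 each) → the complex ion is 2−.
Ligand charges: 1×Br = -1; 1×F = -1; 2×acac = -2; sum -4.
Fe + (-4) = 2− ⇒ Fe is +2.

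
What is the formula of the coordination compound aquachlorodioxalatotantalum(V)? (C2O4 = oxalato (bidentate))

[Ta(C2O4)2Cl(H2O)]

Ligands: 2 oxalato (C2O4, -2), 1 aqua (H2O, neutral), 1 chloro (Cl, -1). Ligand charge sum = -5.
With Ta in oxidation state +5, the complex ion is [Ta...].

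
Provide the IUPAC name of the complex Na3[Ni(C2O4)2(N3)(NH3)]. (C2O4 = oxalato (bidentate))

sodium ammineazidodioxalatonickelate(II)

The 3 sodium counter-ions carry a total charge of +3, so each complex ion is 3−.
Ligand charges: 1×ammine (neutral), 1×azido (-1 each), 2×oxalato (-2 each); total -5. So Ni + (-5) = 3−, giving Ni = +2.
The complex ion is anionic, so nickel takes the -ate form nickelate(II).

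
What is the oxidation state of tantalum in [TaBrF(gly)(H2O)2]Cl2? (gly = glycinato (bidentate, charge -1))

2 chloride outside the brackets (-1 each) → the complex ion is 2+.
Ligand charges: 1×Br = -1; 2×H2O neutral; 1×F = -1; 1×gly = -1; sum -3.
Ta + (-3) = 2+ ⇒ Ta is +5.

+5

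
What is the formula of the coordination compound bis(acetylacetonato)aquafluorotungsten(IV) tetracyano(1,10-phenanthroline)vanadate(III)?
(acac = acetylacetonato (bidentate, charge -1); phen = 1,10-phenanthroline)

[W(acac)2F(H2O)][V(CN)4(phen)]

Cation [W…]: ligand charges -3, W(IV) ⇒ ion charge 1+.
Anion [V…]: ligand charges -4, V(III) ⇒ ion charge 1−.
One 1+ cation balances one 1− anion.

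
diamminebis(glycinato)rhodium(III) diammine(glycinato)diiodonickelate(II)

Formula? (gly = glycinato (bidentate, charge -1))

Cation [Rh…]: ligand charges -2, Rh(III) ⇒ ion charge 1+.
Anion [Ni…]: ligand charges -3, Ni(II) ⇒ ion charge 1−.

[Rh(gly)2(NH3)2][Ni(gly)I2(NH3)2]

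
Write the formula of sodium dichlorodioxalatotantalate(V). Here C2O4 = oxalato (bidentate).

Ligands: 2 oxalato (C2O4, -2), 2 chloro (Cl, -1). Ligand charge sum = -6.
Charge balance with sodium (+1) requires 1 complex ion per 1 sodium.

Na[Ta(C2O4)2Cl2]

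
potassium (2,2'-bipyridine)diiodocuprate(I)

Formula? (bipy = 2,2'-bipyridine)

K[Cu(bipy)I2]

Ligands: 1 2,2'-bipyridine (bipy, neutral), 2 iodo (I, -1). Ligand charge sum = -2.
With Cu in oxidation state +1, the complex ion is [Cu...]^1−.
Charge balance with potassium (+1) requires 1 complex ion per 1 potassium.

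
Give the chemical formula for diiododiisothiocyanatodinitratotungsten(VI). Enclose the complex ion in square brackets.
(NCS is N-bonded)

Ligands: 2 nitrato (NO3, -1), 2 iodo (I, -1), 2 isothiocyanato (NCS, -1). Ligand charge sum = -6.
With W in oxidation state +6, the complex ion is [W...].

[WI2(NCS)2(NO3)2]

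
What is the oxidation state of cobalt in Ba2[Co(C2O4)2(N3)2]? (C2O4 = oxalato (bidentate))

2 barium outside the brackets (+2 each) → the complex ion is 4−.
Ligand charges: 2×C2O4 = -4; 2×N3 = -2; sum -6.
Co + (-6) = 4− ⇒ Co is +2.

+2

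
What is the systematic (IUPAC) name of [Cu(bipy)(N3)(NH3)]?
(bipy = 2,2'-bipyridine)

There is no counter-ion, so the complex is neutral overall.
Ligand charges: 1×2,2'-bipyridine (neutral), 1×ammine (neutral), 1×azido (-1 each); total -1. So Cu + (-1) = 0, giving Cu = +1.
Ligands are named alphabetically: ammine before azido before bipyridine.

ammineazido(2,2'-bipyridine)copper(I)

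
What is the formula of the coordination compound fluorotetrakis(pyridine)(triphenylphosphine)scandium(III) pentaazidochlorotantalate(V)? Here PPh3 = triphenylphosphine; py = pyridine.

[ScF(PPh3)(py)4][TaCl(N3)5]2

Cation [Sc…]: ligand charges -1, Sc(III) ⇒ ion charge 2+.
Anion [Ta…]: ligand charges -6, Ta(V) ⇒ ion charge 1−.
One 2+ cation requires 2 of the 1− anion.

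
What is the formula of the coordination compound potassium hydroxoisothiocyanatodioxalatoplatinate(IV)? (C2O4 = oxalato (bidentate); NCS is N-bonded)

K2[Pt(C2O4)2(NCS)(OH)]

Ligands: 1 hydroxo (OH, -1), 2 oxalato (C2O4, -2), 1 isothiocyanato (NCS, -1). Ligand charge sum = -6.
Charge balance with potassium (+1) requires 1 complex ion per 2 potassium.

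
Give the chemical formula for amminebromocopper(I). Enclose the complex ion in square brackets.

[CuBr(NH3)]

Ligands: 1 bromo (Br, -1), 1 ammine (NH3, neutral). Ligand charge sum = -1.
With Cu in oxidation state +1, the complex ion is [Cu...].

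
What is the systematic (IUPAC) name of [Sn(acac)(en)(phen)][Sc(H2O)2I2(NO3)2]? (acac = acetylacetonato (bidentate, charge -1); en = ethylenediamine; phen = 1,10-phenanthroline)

(acetylacetonato)(ethylenediamine)(1,10-phenanthroline)tin(II) diaquadiiododinitratoscandate(III)

Both ions are complex: the cation is named first with the plain metal name, the anion second with the -ate form; each ion's ligands are alphabetised independently.
Scandium is always +3 in its complexes; the anion's ligand charges sum to -4, so the complex anion is 1−.
A 1:1 salt means the cation carries the equal and opposite charge, 1+.
Cation: ligand charges sum to -1; for the ion to be 1+, Sn = +2.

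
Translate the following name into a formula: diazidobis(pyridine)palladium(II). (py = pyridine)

[Pd(N3)2(py)2]

Ligands: 2 pyridine (py, neutral), 2 azido (N3, -1). Ligand charge sum = -2.
With Pd in oxidation state +2, the complex ion is [Pd...].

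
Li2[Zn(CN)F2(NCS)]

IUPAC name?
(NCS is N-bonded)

lithium cyanodifluoroisothiocyanatozincate(II)

The 2 lithium counter-ions carry a total charge of +2, so each complex ion is 2−.
Ligand charges: 1×cyano (-1 each), 2×fluoro (-1 each), 1×isothiocyanato (-1 each); total -4. So Zn + (-4) = 2−, giving Zn = +2.
Ligands are named alphabetically: cyano before fluoro before isothiocyanato.
The complex ion is anionic, so zinc takes the -ate form zincate(II).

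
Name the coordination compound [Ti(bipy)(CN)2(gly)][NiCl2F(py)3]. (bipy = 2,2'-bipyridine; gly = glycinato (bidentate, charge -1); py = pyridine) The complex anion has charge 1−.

The complex anion is given as 1−; its ligand charges sum to -3, so Ni = +2.
A 1:1 salt means the cation carries the equal and opposite charge, 1+.
Cation: ligand charges sum to -3; for the ion to be 1+, Ti = +4.

(2,2'-bipyridine)dicyano(glycinato)titanium(IV) dichlorofluorotris(pyridine)nickelate(II)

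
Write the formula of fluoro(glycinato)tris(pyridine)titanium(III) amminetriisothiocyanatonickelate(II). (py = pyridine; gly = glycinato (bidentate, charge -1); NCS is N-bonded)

[TiF(gly)(py)3][Ni(NCS)3(NH3)]

Cation [Ti…]: ligand charges -2, Ti(III) ⇒ ion charge 1+.
Anion [Ni…]: ligand charges -3, Ni(II) ⇒ ion charge 1−.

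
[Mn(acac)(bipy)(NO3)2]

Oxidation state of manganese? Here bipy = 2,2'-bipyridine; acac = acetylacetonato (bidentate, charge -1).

No counter-ion: the bracketed complex is neutral.
Ligand charges: 1×bipy neutral; 1×acac = -1; 2×NO3 = -2; sum -3.
Mn + (-3) = 0 ⇒ Mn is +3.

+3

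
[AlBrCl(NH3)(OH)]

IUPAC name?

There is no counter-ion, so the complex is neutral overall.
Ligand charges: 1×chloro (-1 each), 1×bromo (-1 each), 1×hydroxo (-1 each), 1×ammine (neutral); total -3. So Al + (-3) = 0, giving Al = +3.
Ligands are named alphabetically: ammine before bromo before chloro before hydroxo.

amminebromochlorohydroxoaluminium(III)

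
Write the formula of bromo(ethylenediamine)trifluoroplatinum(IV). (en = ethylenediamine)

Ligands: 1 bromo (Br, -1), 3 fluoro (F, -1), 1 ethylenediamine (en, neutral). Ligand charge sum = -4.
With Pt in oxidation state +4, the complex ion is [Pt...].

[PtBr(en)F3]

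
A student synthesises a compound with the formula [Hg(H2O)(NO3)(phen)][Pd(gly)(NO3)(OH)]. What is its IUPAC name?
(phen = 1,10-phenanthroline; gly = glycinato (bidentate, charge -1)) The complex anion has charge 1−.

Both ions are complex: the cation is named first with the plain metal name, the anion second with the -ate form; each ion's ligands are alphabetised independently.
The complex anion is given as 1−; its ligand charges sum to -3, so Pd = +2.
A 1:1 salt means the cation carries the equal and opposite charge, 1+.
Cation: ligand charges sum to -1; for the ion to be 1+, Hg = +2.

aquanitrato(1,10-phenanthroline)mercury(II) (glycinato)hydroxonitratopalladate(II)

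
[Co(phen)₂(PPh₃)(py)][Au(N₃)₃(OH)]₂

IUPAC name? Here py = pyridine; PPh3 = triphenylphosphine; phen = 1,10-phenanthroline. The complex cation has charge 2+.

bis(1,10-phenanthroline)(pyridine)(triphenylphosphine)cobalt(II) triazidohydroxoaurate(III)

Both ions are complex: the cation is named first with the plain metal name, the anion second with the -ate form; each ion's ligands are alphabetised independently.
The complex cation is given as 2+; its ligand charges sum to 0, so Co = +2.
With 2 anions per cation, each anion must be 2/2 = 1−.
Anion: ligand charges sum to -4; for the ion to be 1−, Au = +3.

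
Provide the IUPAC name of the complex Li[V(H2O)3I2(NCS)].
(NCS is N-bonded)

lithium triaquadiiodoisothiocyanatovanadate(II)

The 1 lithium counter-ion carries a total charge of +1, so each complex ion is 1−.
Ligand charges: 1×isothiocyanato (-1 each), 3×aqua (neutral), 2×iodo (-1 each); total -3. So V + (-3) = 1−, giving V = +2.
The complex ion is anionic, so vanadium takes the -ate form vanadate(II).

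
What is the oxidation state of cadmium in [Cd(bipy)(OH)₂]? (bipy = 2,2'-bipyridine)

+2

No counter-ion: the bracketed complex is neutral.
Ligand charges: 2×OH = -2; 1×bipy neutral; sum -2.
Cd + (-2) = 0 ⇒ Cd is +2.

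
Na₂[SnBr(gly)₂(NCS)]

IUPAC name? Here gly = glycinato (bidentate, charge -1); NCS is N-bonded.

sodium bromobis(glycinato)isothiocyanatostannate(II)

The 2 sodium counter-ions carry a total charge of +2, so each complex ion is 2−.
Ligand charges: 1×bromo (-1 each), 2×glycinato (-1 each), 1×isothiocyanato (-1 each); total -4. So Sn + (-4) = 2−, giving Sn = +2.
The complex ion is anionic, so tin takes the -ate form stannate(II).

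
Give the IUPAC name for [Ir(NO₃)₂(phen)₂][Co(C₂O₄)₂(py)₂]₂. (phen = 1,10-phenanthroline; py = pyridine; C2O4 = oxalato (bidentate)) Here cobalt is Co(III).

dinitratobis(1,10-phenanthroline)iridium(IV) dioxalatobis(pyridine)cobaltate(III)

Both ions are complex: the cation is named first with the plain metal name, the anion second with the -ate form; each ion's ligands are alphabetised independently.
Co is given as +3; the anion's ligand charges sum to -4, so the complex anion is 1−.
With 2 anions per cation, the cation must be 2×1 = 2+.
Cation: ligand charges sum to -2; for the ion to be 2+, Ir = +4.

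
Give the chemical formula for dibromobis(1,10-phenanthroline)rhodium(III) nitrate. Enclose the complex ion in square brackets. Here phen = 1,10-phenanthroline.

[RhBr2(phen)2]NO3

Ligands: 2 bromo (Br, -1), 2 1,10-phenanthroline (phen, neutral). Ligand charge sum = -2.
With Rh in oxidation state +3, the complex ion is [Rh...]^1+.
Charge balance with nitrate (-1) requires 1 complex ion per 1 nitrate.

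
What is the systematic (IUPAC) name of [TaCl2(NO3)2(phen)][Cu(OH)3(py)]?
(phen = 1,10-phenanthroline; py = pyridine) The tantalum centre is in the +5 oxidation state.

dichlorodinitrato(1,10-phenanthroline)tantalum(V) trihydroxo(pyridine)cuprate(II)

Ta is given as +5; the cation's ligand charges sum to -4, so the complex cation is 1+.
A 1:1 salt means the anion carries the equal and opposite charge, 1−.
Anion: ligand charges sum to -3; for the ion to be 1−, Cu = +2.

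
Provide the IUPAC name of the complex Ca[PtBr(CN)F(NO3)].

calcium bromocyanofluoronitratoplatinate(II)

The 1 calcium counter-ion carries a total charge of +2, so each complex ion is 2−.
Ligand charges: 1×bromo (-1 each), 1×fluoro (-1 each), 1×nitrato (-1 each), 1×cyano (-1 each); total -4. So Pt + (-4) = 2−, giving Pt = +2.
The complex ion is anionic, so platinum takes the -ate form platinate(II).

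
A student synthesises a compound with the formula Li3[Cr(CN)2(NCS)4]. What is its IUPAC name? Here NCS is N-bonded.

The 3 lithium counter-ions carry a total charge of +3, so each complex ion is 3−.
Ligand charges: 2×cyano (-1 each), 4×isothiocyanato (-1 each); total -6. So Cr + (-6) = 3−, giving Cr = +3.
The complex ion is anionic, so chromium takes the -ate form chromate(III).

lithium dicyanotetraisothiocyanatochromate(III)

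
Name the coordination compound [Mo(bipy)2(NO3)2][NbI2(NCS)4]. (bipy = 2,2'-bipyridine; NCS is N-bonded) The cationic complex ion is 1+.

Both ions are complex: the cation is named first with the plain metal name, the anion second with the -ate form; each ion's ligands are alphabetised independently.
The complex cation is given as 1+; its ligand charges sum to -2, so Mo = +3.
A 1:1 salt means the anion carries the equal and opposite charge, 1−.
Anion: ligand charges sum to -6; for the ion to be 1−, Nb = +5.

bis(2,2'-bipyridine)dinitratomolybdenum(III) diiodotetraisothiocyanatoniobate(V)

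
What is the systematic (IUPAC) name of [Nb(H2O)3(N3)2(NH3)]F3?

The 3 fluoride counter-ions carry a total charge of -3, so each complex ion is 3+.
Ligand charges: 2×azido (-1 each), 3×aqua (neutral), 1×ammine (neutral); total -2. So Nb + (-2) = 3+, giving Nb = +5.
Ligands are named alphabetically: ammine before aqua before azido.

amminetriaquadiazidoniobium(V) fluoride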